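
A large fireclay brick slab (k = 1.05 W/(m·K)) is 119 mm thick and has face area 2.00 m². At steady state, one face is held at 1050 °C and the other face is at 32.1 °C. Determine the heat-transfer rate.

Q = 18000 W

Q = kA·ΔT/L = 1.05 × 2.00 × |1050 °C − 32.1 °C| / 0.119 = 18000 W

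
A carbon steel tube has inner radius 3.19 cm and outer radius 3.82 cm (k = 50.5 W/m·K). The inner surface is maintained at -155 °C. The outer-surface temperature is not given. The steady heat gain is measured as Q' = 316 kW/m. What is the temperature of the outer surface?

Sum the resistances:
  R'_carbon steel = ln(0.0382/0.0319)/(2πk) = 0.1802/(2π·50.5) = 5.680×10^-4 m·K/W
ΣR = 5.680×10^-4 m·K/W
ΔT = Q'·ΣR = 3.16×10^5 × 5.680×10^-4 = 179.5 K
Heat flows inward, so T_out = T_in + ΔT = -155 + 179.5 = 24.5 °C

T_out = 24.5 °C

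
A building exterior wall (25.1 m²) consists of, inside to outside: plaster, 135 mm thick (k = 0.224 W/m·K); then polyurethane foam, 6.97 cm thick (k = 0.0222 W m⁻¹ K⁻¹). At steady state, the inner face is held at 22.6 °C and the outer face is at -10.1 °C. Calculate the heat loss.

Series thermal resistances, inner to outer:
  R_plaster = L/(kA) = 0.135/(0.224·25.1) = 0.02401 K/W
  R_polyurethane foam = L/(kA) = 0.0697/(0.0222·25.1) = 0.1251 K/W
ΣR = 0.02401 + 0.1251 = 0.1491 K/W
Q = ΔT/ΣR = (22.6 °C − -10.1 °C)/0.1491 = 219 W

Q = 219 W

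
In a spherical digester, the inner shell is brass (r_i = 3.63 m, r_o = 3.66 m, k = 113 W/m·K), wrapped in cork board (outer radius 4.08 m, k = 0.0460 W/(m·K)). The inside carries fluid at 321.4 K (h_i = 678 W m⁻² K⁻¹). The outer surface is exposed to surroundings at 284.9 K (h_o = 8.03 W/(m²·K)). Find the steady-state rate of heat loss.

Treat each layer as a resistance in series:
  R_conv,in = 1/(4πr²h) = 1/(4π·3.63²·678) = 8.907×10^-6 K/W
  R_brass = (1/3.63 − 1/3.66)/(4πk) = 0.002258/(4π·113) = 1.590×10^-6 K/W
  R_cork board = (1/3.66 − 1/4.08)/(4πk) = 0.02813/(4π·0.0460) = 0.04866 K/W
  R_conv,out = 1/(4πr²h) = 1/(4π·4.08²·8.03) = 5.953×10^-4 K/W
ΣR = 8.907×10^-6 + 1.590×10^-6 + 0.04866 + 5.953×10^-4 = 0.04927 K/W
Q = ΔT/ΣR = (321.4 K − 284.9 K)/0.04927 = 741 W

Q = 741 W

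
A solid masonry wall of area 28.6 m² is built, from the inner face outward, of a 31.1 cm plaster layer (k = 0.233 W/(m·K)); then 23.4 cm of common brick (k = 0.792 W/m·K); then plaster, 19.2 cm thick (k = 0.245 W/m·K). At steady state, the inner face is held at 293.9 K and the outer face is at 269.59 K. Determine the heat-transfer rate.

Series thermal resistances, inner to outer:
  R_plaster = L/(kA) = 0.311/(0.233·28.6) = 0.04667 K/W
  R_common brick = L/(kA) = 0.234/(0.792·28.6) = 0.01033 K/W
  R_plaster = L/(kA) = 0.192/(0.245·28.6) = 0.02740 K/W
ΣR = 0.04667 + 0.01033 + 0.02740 = 0.08440 K/W
Q = ΔT/ΣR = (293.9 K − 269.59 K)/0.08440 = 288 W

Q = 288 W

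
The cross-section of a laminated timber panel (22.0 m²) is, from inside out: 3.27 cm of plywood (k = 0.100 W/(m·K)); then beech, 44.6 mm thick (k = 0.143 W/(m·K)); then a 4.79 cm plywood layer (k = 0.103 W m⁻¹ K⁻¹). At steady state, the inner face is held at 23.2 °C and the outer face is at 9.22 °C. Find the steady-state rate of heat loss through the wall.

Treat each layer as a resistance in series:
  R_plywood = L/(kA) = 0.0327/(0.100·22.0) = 0.01486 K/W
  R_beech = L/(kA) = 0.0446/(0.143·22.0) = 0.01418 K/W
  R_plywood = L/(kA) = 0.0479/(0.103·22.0) = 0.02114 K/W
ΣR = 0.01486 + 0.01418 + 0.02114 = 0.05018 K/W
Q = ΔT/ΣR = (23.2 °C − 9.22 °C)/0.05018 = 279 W

Q = 279 W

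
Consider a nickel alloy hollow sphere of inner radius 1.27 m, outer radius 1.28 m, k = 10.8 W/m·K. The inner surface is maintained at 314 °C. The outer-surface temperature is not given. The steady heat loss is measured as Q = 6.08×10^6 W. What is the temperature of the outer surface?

Sum the resistances:
  R_nickel alloy = (1/1.27 − 1/1.28)/(4πk) = 0.006152/(4π·10.8) = 4.533×10^-5 K/W
ΣR = 4.533×10^-5 K/W
ΔT = Q·ΣR = 6.08×10^6 × 4.533×10^-5 = 275.6 K
Heat flows outward, so T_out = T_in − ΔT = 314 − 275.6 = 38.4 °C

T_out = 38.4 °C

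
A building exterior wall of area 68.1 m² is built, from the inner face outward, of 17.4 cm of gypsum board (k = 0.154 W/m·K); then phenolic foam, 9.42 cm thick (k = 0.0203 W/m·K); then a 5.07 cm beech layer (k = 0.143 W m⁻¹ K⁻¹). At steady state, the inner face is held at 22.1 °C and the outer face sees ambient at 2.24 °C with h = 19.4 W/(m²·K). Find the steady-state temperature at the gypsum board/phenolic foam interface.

T = 18.5 °C

Series thermal resistances, inner to outer:
  R_gypsum board = L/(kA) = 0.174/(0.154·68.1) = 0.01659 K/W
  R_phenolic foam = L/(kA) = 0.0942/(0.0203·68.1) = 0.06814 K/W
  R_beech = L/(kA) = 0.0507/(0.143·68.1) = 0.005206 K/W
  R_conv,out = 1/(hA) = 1/(19.4·68.1) = 7.569×10^-4 K/W
ΣR = 0.01659 + 0.06814 + 0.005206 + 7.569×10^-4 = 0.09069 K/W
Q = ΔT/ΣR = (22.1 °C − 2.24 °C)/0.09069 = 219.0 W
From the inner boundary to the gypsum board/phenolic foam interface, ΣR_partial = 0.01659 K/W.
T_interface = T_in − Q·ΣR_partial = 22.1 °C − (219.0)(0.01659) = 18.5 °C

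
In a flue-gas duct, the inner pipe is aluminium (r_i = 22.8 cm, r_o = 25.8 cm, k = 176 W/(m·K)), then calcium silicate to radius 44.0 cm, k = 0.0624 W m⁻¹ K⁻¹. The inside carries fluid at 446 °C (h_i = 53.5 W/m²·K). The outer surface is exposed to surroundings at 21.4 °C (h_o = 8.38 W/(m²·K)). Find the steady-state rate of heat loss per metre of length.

Treat each layer as a resistance in series:
  R'_conv,in = 1/(2πr h) = 1/(2π·0.228·53.5) = 0.01305 m·K/W
  R'_aluminium = ln(0.258/0.228)/(2πk) = 0.1236/(2π·176) = 1.118×10^-4 m·K/W
  R'_calcium silicate = ln(0.440/0.258)/(2πk) = 0.5338/(2π·0.0624) = 1.362 m·K/W
  R'_conv,out = 1/(2πr h) = 1/(2π·0.440·8.38) = 0.04316 m·K/W
ΣR = 0.01305 + 1.118×10^-4 + 1.362 + 0.04316 = 1.418 m·K/W
Q' = ΔT/ΣR = (446 °C − 21.4 °C)/1.418 = 299 W/m

Q' = 299 W/m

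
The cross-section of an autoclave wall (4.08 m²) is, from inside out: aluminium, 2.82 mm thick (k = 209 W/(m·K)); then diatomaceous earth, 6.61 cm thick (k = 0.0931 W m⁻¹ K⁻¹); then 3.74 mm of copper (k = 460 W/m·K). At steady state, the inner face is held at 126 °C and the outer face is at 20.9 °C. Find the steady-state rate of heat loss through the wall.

Resistance network (inner→outer):
  R_aluminium = L/(kA) = 0.00282/(209·4.08) = 3.307×10^-6 K/W
  R_diatomaceous earth = L/(kA) = 0.0661/(0.0931·4.08) = 0.1740 K/W
  R_copper = L/(kA) = 0.00374/(460·4.08) = 1.993×10^-6 K/W
ΣR = 3.307×10^-6 + 0.1740 + 1.993×10^-6 = 0.1740 K/W
Q = ΔT/ΣR = (126 °C − 20.9 °C)/0.1740 = 604 W

Q = 604 W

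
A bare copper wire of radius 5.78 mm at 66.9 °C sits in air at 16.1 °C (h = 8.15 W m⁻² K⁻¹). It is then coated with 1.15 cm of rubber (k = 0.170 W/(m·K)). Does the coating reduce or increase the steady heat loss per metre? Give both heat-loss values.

increases: 15.0 → 23.6 W/m

Critical radius for a cylinder: r_cr = k/h = 0.0209 m = 2.09 cm.
Outer radius after coating: r₂ = 0.00578 + 0.0115 = 0.01728 m.
Since r₁ < r_cr and r₂ ≤ r_cr, the coating moves toward the maximum at r_cr — heat loss rises.
Bare: R = 1/(2πr₁h) = 3.379 m·K/W; Q = 50.8/3.379 = 15.0 W/m.
Coated: R = R_cond + R_conv = 2.155 m·K/W; Q = 50.8/2.155 = 23.6 W/m.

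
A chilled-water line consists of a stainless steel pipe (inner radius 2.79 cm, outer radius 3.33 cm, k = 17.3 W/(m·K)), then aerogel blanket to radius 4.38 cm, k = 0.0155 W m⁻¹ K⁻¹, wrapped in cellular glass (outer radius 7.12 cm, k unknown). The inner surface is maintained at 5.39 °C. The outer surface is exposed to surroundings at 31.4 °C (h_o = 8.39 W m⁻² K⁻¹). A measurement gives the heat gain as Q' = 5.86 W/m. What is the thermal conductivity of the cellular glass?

ΣR = ΔT/Q' = |5.39 − 31.4|/5.86 = 4.439 m·K/W
Known resistances:
  R'_stainless steel = ln(0.0333/0.0279)/(2πk) = 0.1769/(2π·17.3) = 0.001628 m·K/W
  R'_aerogel blanket = ln(0.0438/0.0333)/(2πk) = 0.2741/(2π·0.0155) = 2.814 m·K/W
  R'_conv,out = 1/(2πr h) = 1/(2π·0.0712·8.39) = 0.2664 m·K/W
R_cellular glass = ΣR − ΣR_known = 4.439 − 3.082 = 1.357 m·K/W
ln(r₂/r₁)/(2πk) = 1.357 ⇒ k = 0.4859/(2π·1.357) = 0.0570 W/m·K

k = 0.0570 W/m·K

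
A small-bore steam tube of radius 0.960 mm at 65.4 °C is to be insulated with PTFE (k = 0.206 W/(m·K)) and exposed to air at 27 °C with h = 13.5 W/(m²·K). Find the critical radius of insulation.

r_cr = 1.53 cm

For a cylinder, r_cr = k_ins/h = 0.206/13.5 = 0.0153 m = 1.53 cm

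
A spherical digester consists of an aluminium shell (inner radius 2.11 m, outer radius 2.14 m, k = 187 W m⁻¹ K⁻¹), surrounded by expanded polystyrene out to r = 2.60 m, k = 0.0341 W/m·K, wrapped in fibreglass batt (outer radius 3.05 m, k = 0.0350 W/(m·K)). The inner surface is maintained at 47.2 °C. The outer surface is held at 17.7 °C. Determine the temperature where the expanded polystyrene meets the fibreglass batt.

Series thermal resistances, inner to outer:
  R_aluminium = (1/2.11 − 1/2.14)/(4πk) = 0.006644/(4π·187) = 2.827×10^-6 K/W
  R_expanded polystyrene = (1/2.14 − 1/2.60)/(4πk) = 0.08267/(4π·0.0341) = 0.1929 K/W
  R_fibreglass batt = (1/2.60 − 1/3.05)/(4πk) = 0.05675/(4π·0.0350) = 0.1290 K/W
ΣR = 2.827×10^-6 + 0.1929 + 0.1290 = 0.3219 K/W
Q = ΔT/ΣR = (47.2 °C − 17.7 °C)/0.3219 = 91.64 W
From the inner boundary to the expanded polystyrene/fibreglass batt interface, ΣR_partial = 0.1929 K/W.
T_interface = T_in − Q·ΣR_partial = 47.2 °C − (91.64)(0.1929) = 29.5 °C

T = 29.5 °C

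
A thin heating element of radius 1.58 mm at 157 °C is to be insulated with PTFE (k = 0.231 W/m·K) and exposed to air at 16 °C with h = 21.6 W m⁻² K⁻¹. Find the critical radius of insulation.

r_cr = 1.07 cm

For a cylinder, r_cr = k_ins/h = 0.231/21.6 = 0.0107 m = 1.07 cm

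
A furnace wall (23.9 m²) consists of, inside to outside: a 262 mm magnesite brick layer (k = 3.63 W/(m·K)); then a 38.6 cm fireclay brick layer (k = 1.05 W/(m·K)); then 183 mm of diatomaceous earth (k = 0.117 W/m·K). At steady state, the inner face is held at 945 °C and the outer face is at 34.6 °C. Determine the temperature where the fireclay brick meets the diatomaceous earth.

Resistance network (inner→outer):
  R_magnesite brick = L/(kA) = 0.262/(3.63·23.9) = 0.003020 K/W
  R_fireclay brick = L/(kA) = 0.386/(1.05·23.9) = 0.01538 K/W
  R_diatomaceous earth = L/(kA) = 0.183/(0.117·23.9) = 0.06544 K/W
ΣR = 0.003020 + 0.01538 + 0.06544 = 0.08384 K/W
Q = ΔT/ΣR = (945 °C − 34.6 °C)/0.08384 = 10860 W
From the inner boundary to the fireclay brick/diatomaceous earth interface, ΣR_partial = 0.01840 K/W.
T_interface = T_in − Q·ΣR_partial = 945 °C − (10860)(0.01840) = 745 °C

T = 745 °C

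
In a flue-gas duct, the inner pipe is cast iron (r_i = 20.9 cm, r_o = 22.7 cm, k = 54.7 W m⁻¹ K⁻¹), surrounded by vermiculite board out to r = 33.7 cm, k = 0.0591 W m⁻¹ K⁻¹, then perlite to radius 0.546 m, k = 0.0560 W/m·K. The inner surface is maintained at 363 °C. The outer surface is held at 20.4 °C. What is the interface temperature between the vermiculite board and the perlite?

T = 213 °C

Resistance network (inner→outer):
  R'_cast iron = ln(0.227/0.209)/(2πk) = 0.08262/(2π·54.7) = 2.404×10^-4 m·K/W
  R'_vermiculite board = ln(0.337/0.227)/(2πk) = 0.3951/(2π·0.0591) = 1.064 m·K/W
  R'_perlite = ln(0.546/0.337)/(2πk) = 0.4825/(2π·0.0560) = 1.371 m·K/W
ΣR = 2.404×10^-4 + 1.064 + 1.371 = 2.435 m·K/W
Q' = ΔT/ΣR = (363 °C − 20.4 °C)/2.435 = 140.7 W/m
From the inner boundary to the vermiculite board/perlite interface, ΣR_partial = 1.064 m·K/W.
T_interface = T_in − Q'·ΣR_partial = 363 °C − (140.7)(1.064) = 213 °C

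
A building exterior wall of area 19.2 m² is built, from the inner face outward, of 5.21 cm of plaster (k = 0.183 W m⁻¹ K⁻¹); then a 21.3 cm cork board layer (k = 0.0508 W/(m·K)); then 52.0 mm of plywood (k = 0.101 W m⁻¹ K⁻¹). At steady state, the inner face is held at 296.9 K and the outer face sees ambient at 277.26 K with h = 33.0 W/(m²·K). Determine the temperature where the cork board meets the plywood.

T = 279.39 K

Series thermal resistances, inner to outer:
  R_plaster = L/(kA) = 0.0521/(0.183·19.2) = 0.01483 K/W
  R_cork board = L/(kA) = 0.213/(0.0508·19.2) = 0.2184 K/W
  R_plywood = L/(kA) = 0.0520/(0.101·19.2) = 0.02682 K/W
  R_conv,out = 1/(hA) = 1/(33.0·19.2) = 0.001578 K/W
ΣR = 0.01483 + 0.2184 + 0.02682 + 0.001578 = 0.2616 K/W
Q = ΔT/ΣR = (296.9 K − 277.26 K)/0.2616 = 75.08 W
From the inner boundary to the cork board/plywood interface, ΣR_partial = 0.2332 K/W.
T_interface = T_in − Q·ΣR_partial = 296.9 K − (75.08)(0.2332) = 279.39 K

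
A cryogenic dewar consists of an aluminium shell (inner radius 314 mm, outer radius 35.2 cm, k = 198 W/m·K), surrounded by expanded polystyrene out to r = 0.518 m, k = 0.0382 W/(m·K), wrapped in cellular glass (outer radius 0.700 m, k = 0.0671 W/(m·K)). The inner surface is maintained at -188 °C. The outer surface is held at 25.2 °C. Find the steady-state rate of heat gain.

Q = 85.6 W

Series thermal resistances, inner to outer:
  R_aluminium = (1/0.314 − 1/0.352)/(4πk) = 0.3438/(4π·198) = 1.382×10^-4 K/W
  R_expanded polystyrene = (1/0.352 − 1/0.518)/(4πk) = 0.9104/(4π·0.0382) = 1.897 K/W
  R_cellular glass = (1/0.518 − 1/0.700)/(4πk) = 0.5019/(4π·0.0671) = 0.5953 K/W
ΣR = 1.382×10^-4 + 1.897 + 0.5953 = 2.492 K/W
Q = ΔT/ΣR = (-188 °C − 25.2 °C)/2.492 = -85.6 W
(Negative Q ⇒ heat flows inward; heat gain = 85.6 W.)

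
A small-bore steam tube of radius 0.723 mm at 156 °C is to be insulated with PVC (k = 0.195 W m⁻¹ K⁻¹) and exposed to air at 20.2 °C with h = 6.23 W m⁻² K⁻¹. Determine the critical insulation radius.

For a cylinder, r_cr = k_ins/h = 0.195/6.23 = 0.0313 m = 3.13 cm

r_cr = 3.13 cm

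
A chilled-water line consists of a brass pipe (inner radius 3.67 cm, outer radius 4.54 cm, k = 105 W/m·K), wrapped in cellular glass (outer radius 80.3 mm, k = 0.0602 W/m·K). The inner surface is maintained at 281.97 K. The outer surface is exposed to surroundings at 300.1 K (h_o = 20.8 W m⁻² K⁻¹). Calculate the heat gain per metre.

Q' = 11.3 W/m

Series thermal resistances, inner to outer:
  R'_brass = ln(0.0454/0.0367)/(2πk) = 0.2127/(2π·105) = 3.225×10^-4 m·K/W
  R'_cellular glass = ln(0.0803/0.0454)/(2πk) = 0.5703/(2π·0.0602) = 1.508 m·K/W
  R'_conv,out = 1/(2πr h) = 1/(2π·0.0803·20.8) = 0.09529 m·K/W
ΣR = 3.225×10^-4 + 1.508 + 0.09529 = 1.604 m·K/W
Q' = ΔT/ΣR = (281.97 K − 300.1 K)/1.604 = -11.3 W/m
(Negative Q' ⇒ heat flows inward; heat gain = 11.3 W/m.)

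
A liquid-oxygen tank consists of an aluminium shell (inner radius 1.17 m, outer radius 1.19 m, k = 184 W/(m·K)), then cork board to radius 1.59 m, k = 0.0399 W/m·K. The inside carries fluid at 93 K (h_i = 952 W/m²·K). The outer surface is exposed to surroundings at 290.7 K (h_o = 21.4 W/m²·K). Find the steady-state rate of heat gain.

Series thermal resistances, inner to outer:
  R_conv,in = 1/(4πr²h) = 1/(4π·1.17²·952) = 6.106×10^-5 K/W
  R_aluminium = (1/1.17 − 1/1.19)/(4πk) = 0.01436/(4π·184) = 6.213×10^-6 K/W
  R_cork board = (1/1.19 − 1/1.59)/(4πk) = 0.2114/(4π·0.0399) = 0.4216 K/W
  R_conv,out = 1/(4πr²h) = 1/(4π·1.59²·21.4) = 0.001471 K/W
ΣR = 6.106×10^-5 + 6.213×10^-6 + 0.4216 + 0.001471 = 0.4231 K/W
Q = ΔT/ΣR = (93 K − 290.7 K)/0.4231 = -467 W
(Negative Q ⇒ heat flows inward; heat gain = 467 W.)

Q = 467 W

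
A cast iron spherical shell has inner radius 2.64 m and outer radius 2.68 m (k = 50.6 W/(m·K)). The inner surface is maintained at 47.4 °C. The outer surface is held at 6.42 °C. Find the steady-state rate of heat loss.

Q = 4πk·ΔT/(1/r₁ − 1/r₂) = 4π × 50.6 × 40.98 / (1/2.64 − 1/2.68) = 4.61×10^6 W

Q = 4610 kW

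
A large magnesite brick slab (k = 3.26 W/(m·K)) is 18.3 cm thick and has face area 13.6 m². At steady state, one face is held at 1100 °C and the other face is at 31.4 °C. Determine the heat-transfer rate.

Q = 259 kW

Q = kA·ΔT/L = 3.26 × 13.6 × |1100 °C − 31.4 °C| / 0.183 = 2.59×10^5 W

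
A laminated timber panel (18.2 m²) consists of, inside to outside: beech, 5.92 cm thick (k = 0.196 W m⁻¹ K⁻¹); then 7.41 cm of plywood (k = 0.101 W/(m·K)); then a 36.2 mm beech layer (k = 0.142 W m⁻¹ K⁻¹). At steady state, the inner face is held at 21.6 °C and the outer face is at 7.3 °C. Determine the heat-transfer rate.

Q = 202 W

Series thermal resistances, inner to outer:
  R_beech = L/(kA) = 0.0592/(0.196·18.2) = 0.01660 K/W
  R_plywood = L/(kA) = 0.0741/(0.101·18.2) = 0.04031 K/W
  R_beech = L/(kA) = 0.0362/(0.142·18.2) = 0.01401 K/W
ΣR = 0.01660 + 0.04031 + 0.01401 = 0.07092 K/W
Q = ΔT/ΣR = (21.6 °C − 7.3 °C)/0.07092 = 202 W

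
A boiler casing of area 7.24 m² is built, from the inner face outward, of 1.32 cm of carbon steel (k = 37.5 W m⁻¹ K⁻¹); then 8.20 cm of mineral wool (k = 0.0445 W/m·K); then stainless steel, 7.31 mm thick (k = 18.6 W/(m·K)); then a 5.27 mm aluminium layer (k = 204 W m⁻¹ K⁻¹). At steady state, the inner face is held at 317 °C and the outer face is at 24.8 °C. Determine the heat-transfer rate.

Q = 1150 W

Treat each layer as a resistance in series:
  R_carbon steel = L/(kA) = 0.0132/(37.5·7.24) = 4.862×10^-5 K/W
  R_mineral wool = L/(kA) = 0.0820/(0.0445·7.24) = 0.2545 K/W
  R_stainless steel = L/(kA) = 0.00731/(18.6·7.24) = 5.428×10^-5 K/W
  R_aluminium = L/(kA) = 0.00527/(204·7.24) = 3.568×10^-6 K/W
ΣR = 4.862×10^-5 + 0.2545 + 5.428×10^-5 + 3.568×10^-6 = 0.2546 K/W
Q = ΔT/ΣR = (317 °C − 24.8 °C)/0.2546 = 1150 W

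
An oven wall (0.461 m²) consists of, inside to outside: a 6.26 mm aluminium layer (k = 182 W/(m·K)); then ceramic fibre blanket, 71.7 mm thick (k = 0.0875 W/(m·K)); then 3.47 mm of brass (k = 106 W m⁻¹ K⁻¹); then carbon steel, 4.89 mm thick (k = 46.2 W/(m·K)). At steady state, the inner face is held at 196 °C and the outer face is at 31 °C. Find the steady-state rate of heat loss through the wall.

Treat each layer as a resistance in series:
  R_aluminium = L/(kA) = 0.00626/(182·0.461) = 7.461×10^-5 K/W
  R_ceramic fibre blanket = L/(kA) = 0.0717/(0.0875·0.461) = 1.778 K/W
  R_brass = L/(kA) = 0.00347/(106·0.461) = 7.101×10^-5 K/W
  R_carbon steel = L/(kA) = 0.00489/(46.2·0.461) = 2.296×10^-4 K/W
ΣR = 7.461×10^-5 + 1.778 + 7.101×10^-5 + 2.296×10^-4 = 1.778 K/W
Q = ΔT/ΣR = (196 °C − 31 °C)/1.778 = 92.8 W

Q = 92.8 W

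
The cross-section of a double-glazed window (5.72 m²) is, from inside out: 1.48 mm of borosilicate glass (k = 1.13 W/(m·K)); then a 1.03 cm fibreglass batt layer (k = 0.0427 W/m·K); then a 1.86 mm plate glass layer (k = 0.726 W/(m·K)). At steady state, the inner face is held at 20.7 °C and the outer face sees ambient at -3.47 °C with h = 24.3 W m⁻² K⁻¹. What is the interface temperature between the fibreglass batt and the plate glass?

Series thermal resistances, inner to outer:
  R_borosilicate glass = L/(kA) = 0.00148/(1.13·5.72) = 2.290×10^-4 K/W
  R_fibreglass batt = L/(kA) = 0.0103/(0.0427·5.72) = 0.04217 K/W
  R_plate glass = L/(kA) = 0.00186/(0.726·5.72) = 4.479×10^-4 K/W
  R_conv,out = 1/(hA) = 1/(24.3·5.72) = 0.007194 K/W
ΣR = 2.290×10^-4 + 0.04217 + 4.479×10^-4 + 0.007194 = 0.05004 K/W
Q = ΔT/ΣR = (20.7 °C − -3.47 °C)/0.05004 = 483.0 W
From the inner boundary to the fibreglass batt/plate glass interface, ΣR_partial = 0.04240 K/W.
T_interface = T_in − Q·ΣR_partial = 20.7 °C − (483.0)(0.04240) = 0.22 °C

T = 0.22 °C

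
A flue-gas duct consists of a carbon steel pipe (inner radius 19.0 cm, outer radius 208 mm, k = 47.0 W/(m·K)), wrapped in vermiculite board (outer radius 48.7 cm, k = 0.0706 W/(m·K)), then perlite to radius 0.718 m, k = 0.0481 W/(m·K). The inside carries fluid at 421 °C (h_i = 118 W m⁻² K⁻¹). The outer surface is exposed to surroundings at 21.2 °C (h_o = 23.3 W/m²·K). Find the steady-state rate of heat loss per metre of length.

Q' = 124 W/m

Series thermal resistances, inner to outer:
  R'_conv,in = 1/(2πr h) = 1/(2π·0.190·118) = 0.007099 m·K/W
  R'_carbon steel = ln(0.208/0.190)/(2πk) = 0.09051/(2π·47.0) = 3.065×10^-4 m·K/W
  R'_vermiculite board = ln(0.487/0.208)/(2πk) = 0.8507/(2π·0.0706) = 1.918 m·K/W
  R'_perlite = ln(0.718/0.487)/(2πk) = 0.3882/(2π·0.0481) = 1.285 m·K/W
  R'_conv,out = 1/(2πr h) = 1/(2π·0.718·23.3) = 0.009513 m·K/W
ΣR = 0.007099 + 3.065×10^-4 + 1.918 + 1.285 + 0.009513 = 3.220 m·K/W
Q' = ΔT/ΣR = (421 °C − 21.2 °C)/3.220 = 124 W/m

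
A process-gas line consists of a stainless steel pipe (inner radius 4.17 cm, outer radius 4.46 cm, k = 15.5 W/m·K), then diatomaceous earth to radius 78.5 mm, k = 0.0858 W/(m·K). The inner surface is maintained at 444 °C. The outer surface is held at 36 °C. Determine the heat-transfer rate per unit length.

Q' = 389 W/m

Treat each layer as a resistance in series:
  R'_stainless steel = ln(0.0446/0.0417)/(2πk) = 0.06723/(2π·15.5) = 6.903×10^-4 m·K/W
  R'_diatomaceous earth = ln(0.0785/0.0446)/(2πk) = 0.5654/(2π·0.0858) = 1.049 m·K/W
ΣR = 6.903×10^-4 + 1.049 = 1.050 m·K/W
Q' = ΔT/ΣR = (444 °C − 36 °C)/1.050 = 389 W/m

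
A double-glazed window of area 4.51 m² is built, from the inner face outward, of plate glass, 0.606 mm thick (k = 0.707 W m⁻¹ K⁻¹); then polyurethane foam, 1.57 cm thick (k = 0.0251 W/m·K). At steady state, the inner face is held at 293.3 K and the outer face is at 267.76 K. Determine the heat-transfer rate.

Series thermal resistances, inner to outer:
  R_plate glass = L/(kA) = 6.06×10^-4/(0.707·4.51) = 1.901×10^-4 K/W
  R_polyurethane foam = L/(kA) = 0.0157/(0.0251·4.51) = 0.1387 K/W
ΣR = 1.901×10^-4 + 0.1387 = 0.1389 K/W
Q = ΔT/ΣR = (293.3 K − 267.76 K)/0.1389 = 184 W

Q = 184 W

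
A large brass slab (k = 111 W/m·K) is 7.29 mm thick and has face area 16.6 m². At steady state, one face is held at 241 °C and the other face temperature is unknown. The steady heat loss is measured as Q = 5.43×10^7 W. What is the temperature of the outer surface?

T_out = 26.2 °C

Series resistances:
  R_brass = L/(kA) = 0.00729/(111·16.6) = 3.956×10^-6 K/W
ΣR = 3.956×10^-6 K/W
ΔT = Q·ΣR = 5.43×10^7 × 3.956×10^-6 = 214.8 K
Heat flows outward, so T_out = T_in − ΔT = 241 − 214.8 = 26.2 °C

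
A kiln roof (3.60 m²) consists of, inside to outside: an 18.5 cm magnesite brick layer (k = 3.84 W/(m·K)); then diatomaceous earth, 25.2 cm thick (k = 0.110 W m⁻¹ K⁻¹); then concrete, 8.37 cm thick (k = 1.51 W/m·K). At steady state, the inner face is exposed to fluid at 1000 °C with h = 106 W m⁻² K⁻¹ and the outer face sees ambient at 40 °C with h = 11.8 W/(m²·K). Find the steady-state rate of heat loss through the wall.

Q = 1390 W

Treat each layer as a resistance in series:
  R_conv,in = 1/(hA) = 1/(106·3.60) = 0.002621 K/W
  R_magnesite brick = L/(kA) = 0.185/(3.84·3.60) = 0.01338 K/W
  R_diatomaceous earth = L/(kA) = 0.252/(0.110·3.60) = 0.6364 K/W
  R_concrete = L/(kA) = 0.0837/(1.51·3.60) = 0.01540 K/W
  R_conv,out = 1/(hA) = 1/(11.8·3.60) = 0.02354 K/W
ΣR = 0.002621 + 0.01338 + 0.6364 + 0.01540 + 0.02354 = 0.6913 K/W
Q = ΔT/ΣR = (1000 °C − 40 °C)/0.6913 = 1390 W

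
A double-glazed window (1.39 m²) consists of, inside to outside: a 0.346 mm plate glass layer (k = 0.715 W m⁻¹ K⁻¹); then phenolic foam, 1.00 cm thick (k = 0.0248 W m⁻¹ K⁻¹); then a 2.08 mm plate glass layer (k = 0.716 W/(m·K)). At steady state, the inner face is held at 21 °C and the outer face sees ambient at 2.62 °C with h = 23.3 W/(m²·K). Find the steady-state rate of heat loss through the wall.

Q = 56.8 W

Series thermal resistances, inner to outer:
  R_plate glass = L/(kA) = 3.46×10^-4/(0.715·1.39) = 3.481×10^-4 K/W
  R_phenolic foam = L/(kA) = 0.0100/(0.0248·1.39) = 0.2901 K/W
  R_plate glass = L/(kA) = 0.00208/(0.716·1.39) = 0.002090 K/W
  R_conv,out = 1/(hA) = 1/(23.3·1.39) = 0.03088 K/W
ΣR = 3.481×10^-4 + 0.2901 + 0.002090 + 0.03088 = 0.3234 K/W
Q = ΔT/ΣR = (21 °C − 2.62 °C)/0.3234 = 56.8 W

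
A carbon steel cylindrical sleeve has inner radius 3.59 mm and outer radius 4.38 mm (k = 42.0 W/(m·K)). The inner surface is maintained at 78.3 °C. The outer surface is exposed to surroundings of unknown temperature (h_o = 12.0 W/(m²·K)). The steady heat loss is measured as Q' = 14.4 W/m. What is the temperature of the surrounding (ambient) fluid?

Series resistances:
  R'_carbon steel = ln(0.00438/0.00359)/(2πk) = 0.1989/(2π·42.0) = 7.537×10^-4 m·K/W
  R'_conv,out = 1/(2πr h) = 1/(2π·0.00438·12.0) = 3.028 m·K/W
ΣR = 3.029 m·K/W
ΔT = Q'·ΣR = 14.4 × 3.029 = 43.62 K
Heat flows outward, so T_out = T_in − ΔT = 78.3 − 43.62 = 34.7 °C

T_out = 34.7 °C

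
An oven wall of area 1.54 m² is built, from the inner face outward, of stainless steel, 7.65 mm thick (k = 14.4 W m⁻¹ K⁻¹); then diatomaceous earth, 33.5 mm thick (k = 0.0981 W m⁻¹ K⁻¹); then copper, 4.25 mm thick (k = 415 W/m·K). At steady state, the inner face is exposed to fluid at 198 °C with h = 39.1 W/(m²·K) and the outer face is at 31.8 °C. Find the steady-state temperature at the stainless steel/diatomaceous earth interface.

T = 186 °C

Series thermal resistances, inner to outer:
  R_conv,in = 1/(hA) = 1/(39.1·1.54) = 0.01661 K/W
  R_stainless steel = L/(kA) = 0.00765/(14.4·1.54) = 3.450×10^-4 K/W
  R_diatomaceous earth = L/(kA) = 0.0335/(0.0981·1.54) = 0.2217 K/W
  R_copper = L/(kA) = 0.00425/(415·1.54) = 6.650×10^-6 K/W
ΣR = 0.01661 + 3.450×10^-4 + 0.2217 + 6.650×10^-6 = 0.2387 K/W
Q = ΔT/ΣR = (198 °C − 31.8 °C)/0.2387 = 696.3 W
From the inner boundary to the stainless steel/diatomaceous earth interface, ΣR_partial = 0.01696 K/W.
T_interface = T_in − Q·ΣR_partial = 198 °C − (696.3)(0.01696) = 186 °C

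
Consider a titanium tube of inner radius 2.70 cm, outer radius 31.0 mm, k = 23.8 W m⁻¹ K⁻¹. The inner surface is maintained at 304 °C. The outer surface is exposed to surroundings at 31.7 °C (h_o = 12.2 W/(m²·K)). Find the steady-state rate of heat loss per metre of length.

Treat each layer as a resistance in series:
  R'_titanium = ln(0.0310/0.0270)/(2πk) = 0.1382/(2π·23.8) = 9.238×10^-4 m·K/W
  R'_conv,out = 1/(2πr h) = 1/(2π·0.0310·12.2) = 0.4208 m·K/W
ΣR = 9.238×10^-4 + 0.4208 = 0.4217 m·K/W
Q' = ΔT/ΣR = (304 °C − 31.7 °C)/0.4217 = 646 W/m

Q' = 646 W/m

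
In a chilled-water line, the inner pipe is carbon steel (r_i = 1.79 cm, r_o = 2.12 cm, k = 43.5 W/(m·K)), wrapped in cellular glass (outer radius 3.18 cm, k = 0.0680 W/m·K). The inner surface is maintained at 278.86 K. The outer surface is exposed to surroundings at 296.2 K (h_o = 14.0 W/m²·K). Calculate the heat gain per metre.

Treat each layer as a resistance in series:
  R'_carbon steel = ln(0.0212/0.0179)/(2πk) = 0.1692/(2π·43.5) = 6.191×10^-4 m·K/W
  R'_cellular glass = ln(0.0318/0.0212)/(2πk) = 0.4055/(2π·0.0680) = 0.9490 m·K/W
  R'_conv,out = 1/(2πr h) = 1/(2π·0.0318·14.0) = 0.3575 m·K/W
ΣR = 6.191×10^-4 + 0.9490 + 0.3575 = 1.307 m·K/W
Q' = ΔT/ΣR = (278.86 K − 296.2 K)/1.307 = -13.3 W/m
(Negative Q' ⇒ heat flows inward; heat gain = 13.3 W/m.)

Q' = 13.3 W/m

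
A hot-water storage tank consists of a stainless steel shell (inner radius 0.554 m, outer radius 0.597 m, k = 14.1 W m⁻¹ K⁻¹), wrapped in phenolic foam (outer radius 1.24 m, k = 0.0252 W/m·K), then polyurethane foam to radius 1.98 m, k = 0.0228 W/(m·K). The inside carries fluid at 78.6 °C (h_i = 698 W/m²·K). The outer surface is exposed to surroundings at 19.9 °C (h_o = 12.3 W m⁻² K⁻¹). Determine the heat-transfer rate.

Q = 15.5 W

Resistance network (inner→outer):
  R_conv,in = 1/(4πr²h) = 1/(4π·0.554²·698) = 3.715×10^-4 K/W
  R_stainless steel = (1/0.554 − 1/0.597)/(4πk) = 0.1300/(4π·14.1) = 7.338×10^-4 K/W
  R_phenolic foam = (1/0.597 − 1/1.24)/(4πk) = 0.8686/(4π·0.0252) = 2.743 K/W
  R_polyurethane foam = (1/1.24 − 1/1.98)/(4πk) = 0.3014/(4π·0.0228) = 1.052 K/W
  R_conv,out = 1/(4πr²h) = 1/(4π·1.98²·12.3) = 0.001650 K/W
ΣR = 3.715×10^-4 + 7.338×10^-4 + 2.743 + 1.052 + 0.001650 = 3.798 K/W
Q = ΔT/ΣR = (78.6 °C − 19.9 °C)/3.798 = 15.5 W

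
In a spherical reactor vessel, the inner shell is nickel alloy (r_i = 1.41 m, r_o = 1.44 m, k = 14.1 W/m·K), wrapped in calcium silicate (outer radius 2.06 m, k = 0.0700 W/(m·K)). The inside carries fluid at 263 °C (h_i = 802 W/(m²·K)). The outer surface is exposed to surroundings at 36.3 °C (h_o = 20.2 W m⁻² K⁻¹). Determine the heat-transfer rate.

Treat each layer as a resistance in series:
  R_conv,in = 1/(4πr²h) = 1/(4π·1.41²·802) = 4.991×10^-5 K/W
  R_nickel alloy = (1/1.41 − 1/1.44)/(4πk) = 0.01478/(4π·14.1) = 8.339×10^-5 K/W
  R_calcium silicate = (1/1.44 − 1/2.06)/(4πk) = 0.2090/(4π·0.0700) = 0.2376 K/W
  R_conv,out = 1/(4πr²h) = 1/(4π·2.06²·20.2) = 9.283×10^-4 K/W
ΣR = 4.991×10^-5 + 8.339×10^-5 + 0.2376 + 9.283×10^-4 = 0.2387 K/W
Q = ΔT/ΣR = (263 °C − 36.3 °C)/0.2387 = 950 W

Q = 950 W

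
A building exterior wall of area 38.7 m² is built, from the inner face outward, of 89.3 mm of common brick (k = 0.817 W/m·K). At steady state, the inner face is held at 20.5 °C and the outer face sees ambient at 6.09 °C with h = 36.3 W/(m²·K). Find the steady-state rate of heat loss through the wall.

Treat each layer as a resistance in series:
  R_common brick = L/(kA) = 0.0893/(0.817·38.7) = 0.002824 K/W
  R_conv,out = 1/(hA) = 1/(36.3·38.7) = 7.118×10^-4 K/W
ΣR = 0.002824 + 7.118×10^-4 = 0.003536 K/W
Q = ΔT/ΣR = (20.5 °C − 6.09 °C)/0.003536 = 4080 W

Q = 4080 W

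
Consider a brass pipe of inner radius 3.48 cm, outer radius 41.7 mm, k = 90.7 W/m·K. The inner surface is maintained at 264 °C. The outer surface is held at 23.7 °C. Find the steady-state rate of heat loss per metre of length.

Q' = 2πk·ΔT/ln(r₂/r₁) = 2π × 90.7 × 240.3 / ln(0.0417/0.0348) = 7.57×10^5 W/m

Q' = 757 kW/m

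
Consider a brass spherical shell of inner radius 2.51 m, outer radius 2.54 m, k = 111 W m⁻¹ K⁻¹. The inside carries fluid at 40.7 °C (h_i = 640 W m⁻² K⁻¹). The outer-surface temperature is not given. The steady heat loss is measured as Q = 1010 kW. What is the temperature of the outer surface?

T_out = 17.4 °C

Sum the resistances:
  R_conv,in = 1/(4πr²h) = 1/(4π·2.51²·640) = 1.974×10^-5 K/W
  R_brass = (1/2.51 − 1/2.54)/(4πk) = 0.004706/(4π·111) = 3.374×10^-6 K/W
ΣR = 2.311×10^-5 K/W
ΔT = Q·ΣR = 1.01×10^6 × 2.311×10^-5 = 23.34 K
Heat flows outward, so T_out = T_in − ΔT = 40.7 − 23.34 = 17.4 °C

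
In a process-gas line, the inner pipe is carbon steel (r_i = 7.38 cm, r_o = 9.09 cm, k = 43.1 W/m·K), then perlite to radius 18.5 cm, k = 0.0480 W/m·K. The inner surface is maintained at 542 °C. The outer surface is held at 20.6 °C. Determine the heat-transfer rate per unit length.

Series thermal resistances, inner to outer:
  R'_carbon steel = ln(0.0909/0.0738)/(2πk) = 0.2084/(2π·43.1) = 7.696×10^-4 m·K/W
  R'_perlite = ln(0.185/0.0909)/(2πk) = 0.7106/(2π·0.0480) = 2.356 m·K/W
ΣR = 7.696×10^-4 + 2.356 = 2.357 m·K/W
Q' = ΔT/ΣR = (542 °C − 20.6 °C)/2.357 = 221 W/m

Q' = 221 W/m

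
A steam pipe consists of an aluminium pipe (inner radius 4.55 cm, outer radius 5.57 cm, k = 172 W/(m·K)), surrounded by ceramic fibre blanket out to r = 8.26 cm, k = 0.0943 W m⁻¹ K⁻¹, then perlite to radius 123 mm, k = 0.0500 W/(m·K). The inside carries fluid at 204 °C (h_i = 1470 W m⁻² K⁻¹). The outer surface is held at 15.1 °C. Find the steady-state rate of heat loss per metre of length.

Q' = 97.6 W/m

Treat each layer as a resistance in series:
  R'_conv,in = 1/(2πr h) = 1/(2π·0.0455·1470) = 0.002380 m·K/W
  R'_aluminium = ln(0.0557/0.0455)/(2πk) = 0.2023/(2π·172) = 1.872×10^-4 m·K/W
  R'_ceramic fibre blanket = ln(0.0826/0.0557)/(2πk) = 0.3940/(2π·0.0943) = 0.6650 m·K/W
  R'_perlite = ln(0.123/0.0826)/(2πk) = 0.3982/(2π·0.0500) = 1.267 m·K/W
ΣR = 0.002380 + 1.872×10^-4 + 0.6650 + 1.267 = 1.935 m·K/W
Q' = ΔT/ΣR = (204 °C − 15.1 °C)/1.935 = 97.6 W/m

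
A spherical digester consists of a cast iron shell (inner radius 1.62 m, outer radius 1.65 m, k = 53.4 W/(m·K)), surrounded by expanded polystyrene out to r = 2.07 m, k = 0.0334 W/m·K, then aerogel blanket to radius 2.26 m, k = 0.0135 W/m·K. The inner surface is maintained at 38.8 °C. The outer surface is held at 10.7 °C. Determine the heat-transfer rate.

Treat each layer as a resistance in series:
  R_cast iron = (1/1.62 − 1/1.65)/(4πk) = 0.01122/(4π·53.4) = 1.673×10^-5 K/W
  R_expanded polystyrene = (1/1.65 − 1/2.07)/(4πk) = 0.1230/(4π·0.0334) = 0.2930 K/W
  R_aerogel blanket = (1/2.07 − 1/2.26)/(4πk) = 0.04061/(4π·0.0135) = 0.2394 K/W
ΣR = 1.673×10^-5 + 0.2930 + 0.2394 = 0.5324 K/W
Q = ΔT/ΣR = (38.8 °C − 10.7 °C)/0.5324 = 52.8 W

Q = 52.8 W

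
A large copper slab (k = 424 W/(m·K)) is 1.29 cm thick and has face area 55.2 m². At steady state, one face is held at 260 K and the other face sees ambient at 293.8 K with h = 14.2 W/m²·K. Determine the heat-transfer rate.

Q = 26.5 kW

Series thermal resistances, inner to outer:
  R_copper = L/(kA) = 0.0129/(424·55.2) = 5.512×10^-7 K/W
  R_conv,out = 1/(hA) = 1/(14.2·55.2) = 0.001276 K/W
ΣR = 5.512×10^-7 + 0.001276 = 0.001277 K/W
Q = ΔT/ΣR = (260 K − 293.8 K)/0.001277 = -26500 W
(Negative Q ⇒ heat flows inward; heat gain = 26500 W.)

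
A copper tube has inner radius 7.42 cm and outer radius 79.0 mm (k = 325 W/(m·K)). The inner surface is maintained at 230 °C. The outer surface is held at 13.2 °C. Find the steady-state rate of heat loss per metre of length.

Q' = 7060 kW/m

Q' = 2πk·ΔT/ln(r₂/r₁) = 2π × 325 × 216.8 / ln(0.0790/0.0742) = 7.06×10^6 W/m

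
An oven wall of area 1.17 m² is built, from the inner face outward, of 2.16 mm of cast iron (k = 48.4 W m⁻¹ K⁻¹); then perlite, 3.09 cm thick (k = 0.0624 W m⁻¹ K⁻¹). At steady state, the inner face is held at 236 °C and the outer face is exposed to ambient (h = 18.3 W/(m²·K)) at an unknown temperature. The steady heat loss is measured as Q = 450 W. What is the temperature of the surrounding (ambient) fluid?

Sum the resistances:
  R_cast iron = L/(kA) = 0.00216/(48.4·1.17) = 3.814×10^-5 K/W
  R_perlite = L/(kA) = 0.0309/(0.0624·1.17) = 0.4232 K/W
  R_conv,out = 1/(hA) = 1/(18.3·1.17) = 0.04670 K/W
ΣR = 0.4700 K/W
ΔT = Q·ΣR = 450 × 0.4700 = 211.5 K
Heat flows outward, so T_out = T_in − ΔT = 236 − 211.5 = 24.5 °C

T_out = 24.5 °C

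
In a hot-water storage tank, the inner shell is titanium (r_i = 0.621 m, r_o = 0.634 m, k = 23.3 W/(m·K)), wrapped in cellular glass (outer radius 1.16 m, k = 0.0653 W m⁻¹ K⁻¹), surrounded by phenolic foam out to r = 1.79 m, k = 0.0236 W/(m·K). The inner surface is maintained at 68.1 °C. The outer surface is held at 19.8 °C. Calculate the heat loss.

Q = 25.5 W

Resistance network (inner→outer):
  R_titanium = (1/0.621 − 1/0.634)/(4πk) = 0.03302/(4π·23.3) = 1.128×10^-4 K/W
  R_cellular glass = (1/0.634 − 1/1.16)/(4πk) = 0.7152/(4π·0.0653) = 0.8716 K/W
  R_phenolic foam = (1/1.16 − 1/1.79)/(4πk) = 0.3034/(4π·0.0236) = 1.023 K/W
ΣR = 1.128×10^-4 + 0.8716 + 1.023 = 1.895 K/W
Q = ΔT/ΣR = (68.1 °C − 19.8 °C)/1.895 = 25.5 W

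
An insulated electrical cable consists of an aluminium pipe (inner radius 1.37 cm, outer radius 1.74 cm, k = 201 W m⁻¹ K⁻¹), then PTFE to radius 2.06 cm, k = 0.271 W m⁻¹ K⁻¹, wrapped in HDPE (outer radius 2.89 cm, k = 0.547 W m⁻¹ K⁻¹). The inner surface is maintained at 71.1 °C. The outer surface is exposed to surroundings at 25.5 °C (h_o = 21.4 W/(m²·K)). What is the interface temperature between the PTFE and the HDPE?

Resistance network (inner→outer):
  R'_aluminium = ln(0.0174/0.0137)/(2πk) = 0.2391/(2π·201) = 1.893×10^-4 m·K/W
  R'_PTFE = ln(0.0206/0.0174)/(2πk) = 0.1688/(2π·0.271) = 0.09915 m·K/W
  R'_HDPE = ln(0.0289/0.0206)/(2πk) = 0.3386/(2π·0.547) = 0.09850 m·K/W
  R'_conv,out = 1/(2πr h) = 1/(2π·0.0289·21.4) = 0.2573 m·K/W
ΣR = 1.893×10^-4 + 0.09915 + 0.09850 + 0.2573 = 0.4551 m·K/W
Q' = ΔT/ΣR = (71.1 °C − 25.5 °C)/0.4551 = 100.2 W/m
From the inner boundary to the PTFE/HDPE interface, ΣR_partial = 0.09934 m·K/W.
T_interface = T_in − Q'·ΣR_partial = 71.1 °C − (100.2)(0.09934) = 61.1 °C

T = 61.1 °C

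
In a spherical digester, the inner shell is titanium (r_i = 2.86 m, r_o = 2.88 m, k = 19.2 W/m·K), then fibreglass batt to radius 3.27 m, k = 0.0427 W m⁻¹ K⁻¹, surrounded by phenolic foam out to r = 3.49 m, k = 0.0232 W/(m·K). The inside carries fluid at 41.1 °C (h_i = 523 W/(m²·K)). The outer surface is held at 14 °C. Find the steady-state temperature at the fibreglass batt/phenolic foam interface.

T = 26.5 °C

Series thermal resistances, inner to outer:
  R_conv,in = 1/(4πr²h) = 1/(4π·2.86²·523) = 1.860×10^-5 K/W
  R_titanium = (1/2.86 − 1/2.88)/(4πk) = 0.002428/(4π·19.2) = 1.006×10^-5 K/W
  R_fibreglass batt = (1/2.88 − 1/3.27)/(4πk) = 0.04141/(4π·0.0427) = 0.07718 K/W
  R_phenolic foam = (1/3.27 − 1/3.49)/(4πk) = 0.01928/(4π·0.0232) = 0.06612 K/W
ΣR = 1.860×10^-5 + 1.006×10^-5 + 0.07718 + 0.06612 = 0.1433 K/W
Q = ΔT/ΣR = (41.1 °C − 14 °C)/0.1433 = 189.1 W
From the inner boundary to the fibreglass batt/phenolic foam interface, ΣR_partial = 0.07721 K/W.
T_interface = T_in − Q·ΣR_partial = 41.1 °C − (189.1)(0.07721) = 26.5 °C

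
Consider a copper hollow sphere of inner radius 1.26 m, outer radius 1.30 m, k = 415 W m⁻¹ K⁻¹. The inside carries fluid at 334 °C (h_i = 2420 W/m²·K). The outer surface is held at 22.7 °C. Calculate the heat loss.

Q = 1.23×10^7 W

Treat each layer as a resistance in series:
  R_conv,in = 1/(4πr²h) = 1/(4π·1.26²·2420) = 2.071×10^-5 K/W
  R_copper = (1/1.26 − 1/1.30)/(4πk) = 0.02442/(4π·415) = 4.683×10^-6 K/W
ΣR = 2.071×10^-5 + 4.683×10^-6 = 2.539×10^-5 K/W
Q = ΔT/ΣR = (334 °C − 22.7 °C)/2.539×10^-5 = 1.23×10^7 W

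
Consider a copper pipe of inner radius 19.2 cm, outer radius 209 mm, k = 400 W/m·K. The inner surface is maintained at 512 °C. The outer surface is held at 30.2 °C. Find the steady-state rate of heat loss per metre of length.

Q' = 2πk·ΔT/ln(r₂/r₁) = 2π × 400 × 481.8 / ln(0.209/0.192) = 1.43×10^7 W/m

Q' = 14300 kW/m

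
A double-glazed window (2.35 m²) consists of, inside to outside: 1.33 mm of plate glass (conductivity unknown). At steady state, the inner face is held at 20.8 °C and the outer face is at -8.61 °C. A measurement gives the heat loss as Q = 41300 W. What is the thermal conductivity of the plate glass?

k = 0.795 W/m·K

ΣR = ΔT/Q = |20.8 − -8.61|/41300 = 7.121×10^-4 K/W
L/(kA) = 7.121×10^-4 ⇒ k = 0.00133/(7.121×10^-4·2.35) = 0.795 W/m·K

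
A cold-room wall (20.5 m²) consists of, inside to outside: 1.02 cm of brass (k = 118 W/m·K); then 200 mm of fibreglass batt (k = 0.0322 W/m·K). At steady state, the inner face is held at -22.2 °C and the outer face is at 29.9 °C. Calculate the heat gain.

Resistance network (inner→outer):
  R_brass = L/(kA) = 0.0102/(118·20.5) = 4.217×10^-6 K/W
  R_fibreglass batt = L/(kA) = 0.200/(0.0322·20.5) = 0.3030 K/W
ΣR = 4.217×10^-6 + 0.3030 = 0.3030 K/W
Q = ΔT/ΣR = (-22.2 °C − 29.9 °C)/0.3030 = -172 W
(Negative Q ⇒ heat flows inward; heat gain = 172 W.)

Q = 172 W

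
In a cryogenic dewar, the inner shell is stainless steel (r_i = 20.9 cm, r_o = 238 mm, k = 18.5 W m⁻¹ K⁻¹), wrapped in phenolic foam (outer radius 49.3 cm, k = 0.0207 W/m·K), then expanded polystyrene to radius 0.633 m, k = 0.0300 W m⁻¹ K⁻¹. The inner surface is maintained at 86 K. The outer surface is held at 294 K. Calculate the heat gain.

Series thermal resistances, inner to outer:
  R_stainless steel = (1/0.209 − 1/0.238)/(4πk) = 0.5830/(4π·18.5) = 0.002508 K/W
  R_phenolic foam = (1/0.238 − 1/0.493)/(4πk) = 2.173/(4π·0.0207) = 8.355 K/W
  R_expanded polystyrene = (1/0.493 − 1/0.633)/(4πk) = 0.4486/(4π·0.0300) = 1.190 K/W
ΣR = 0.002508 + 8.355 + 1.190 = 9.548 K/W
Q = ΔT/ΣR = (86 K − 294 K)/9.548 = -21.8 W
(Negative Q ⇒ heat flows inward; heat gain = 21.8 W.)

Q = 21.8 W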